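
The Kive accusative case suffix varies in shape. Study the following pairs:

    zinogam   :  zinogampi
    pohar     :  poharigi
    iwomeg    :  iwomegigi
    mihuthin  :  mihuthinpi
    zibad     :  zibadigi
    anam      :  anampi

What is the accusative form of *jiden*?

jidenpi

The alternation tracks the final consonant of the stem — -pi when the stem ends in a nasal (*zinogam*, *mihuthin*, *anam*); -igi when the stem ends in a non-nasal consonant (*pohar*, *iwomeg*, *zibad*).
Since the final consonant of *jiden* is /n/ (a nasal), it takes -pi, giving *jidenpi*.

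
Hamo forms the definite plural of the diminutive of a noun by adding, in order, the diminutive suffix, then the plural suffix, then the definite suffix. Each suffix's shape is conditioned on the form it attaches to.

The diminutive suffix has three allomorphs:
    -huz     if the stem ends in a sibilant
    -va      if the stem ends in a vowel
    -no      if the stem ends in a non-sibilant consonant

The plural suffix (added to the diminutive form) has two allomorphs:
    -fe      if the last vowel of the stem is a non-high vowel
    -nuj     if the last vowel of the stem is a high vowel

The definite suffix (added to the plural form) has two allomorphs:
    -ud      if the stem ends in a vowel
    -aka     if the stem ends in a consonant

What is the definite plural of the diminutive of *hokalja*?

hokaljavafeud

The final sound of *hokalja* is /a/, which is a vowel, so the diminutive suffix is -va, giving *hokaljava*.
The last vowel of the diminutive form *hokaljava* is /a/, which is a non-high vowel, so the plural suffix is -fe, giving *hokaljavafe*.
The plural form *hokaljavafe* — final sound /e/ (a vowel) → -ud → *hokaljavafeud*.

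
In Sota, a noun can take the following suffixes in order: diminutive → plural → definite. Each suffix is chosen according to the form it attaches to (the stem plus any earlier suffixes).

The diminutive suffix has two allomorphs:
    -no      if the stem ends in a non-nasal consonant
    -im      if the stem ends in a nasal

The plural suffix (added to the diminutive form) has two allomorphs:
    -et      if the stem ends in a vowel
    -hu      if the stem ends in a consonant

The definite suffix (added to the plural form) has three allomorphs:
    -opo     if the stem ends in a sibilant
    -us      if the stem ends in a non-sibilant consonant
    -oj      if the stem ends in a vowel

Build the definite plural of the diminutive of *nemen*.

nemenimhuoj

The final consonant of *nemen* is /n/, which is a nasal, so the diminutive suffix is -im, giving *nemenim*.
The diminutive form *nemenim* — final sound /m/ (a consonant) → -hu → *nemenimhu*.
The plural form *nemenimhu*: final sound = /u/, a vowel → -oj → *nemenimhuoj*.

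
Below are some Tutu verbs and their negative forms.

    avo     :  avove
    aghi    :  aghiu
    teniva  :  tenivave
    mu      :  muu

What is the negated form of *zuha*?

zuhave

The suffix is conditioned by the last vowel: -u when the last vowel of the stem is a high vowel (*aghi*, *mu*); -ve when the last vowel of the stem is a non-high vowel (*avo*, *teniva*).
Since the last vowel of *zuha* is /a/ (a non-high vowel), it takes -ve, giving *zuhave*.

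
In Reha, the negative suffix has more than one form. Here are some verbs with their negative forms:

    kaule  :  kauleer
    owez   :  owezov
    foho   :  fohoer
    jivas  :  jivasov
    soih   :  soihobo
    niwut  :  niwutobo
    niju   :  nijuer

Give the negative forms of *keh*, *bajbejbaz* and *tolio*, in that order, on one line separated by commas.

kehobo, bajbejbazov, tolioer

The alternation tracks the final sound of the stem — -ov when the stem ends in a sibilant (*owez*, *jivas*); -obo when the stem ends in a non-sibilant consonant (*soih*, *niwut*); -er when the stem ends in a vowel (*kaule*, *foho*, *niju*).
Since the final sound of *keh* is /h/ (a non-sibilant consonant), it takes -obo, giving *kehobo*.
*bajbejbaz* — final sound /z/ (a sibilant) → -ov → *bajbejbazov*.
The final sound of *tolio* is /o/, which is a vowel, so the suffix is -er, giving *tolioer*.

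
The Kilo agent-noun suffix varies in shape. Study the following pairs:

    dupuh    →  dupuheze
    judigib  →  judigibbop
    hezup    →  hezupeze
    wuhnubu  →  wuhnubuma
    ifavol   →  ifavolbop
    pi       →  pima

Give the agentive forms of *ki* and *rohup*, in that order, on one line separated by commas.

The pattern is voicing of the final sound: -eze when the stem ends in a voiceless consonant (*dupuh*, *hezup*); -bop when the stem ends in a voiced consonant (*judigib*, *ifavol*); -ma when the stem ends in a vowel (*wuhnubu*, *pi*).
*ki* — final sound /i/ (a vowel) → -ma → *kima*.
*rohup* — final sound /p/ (a voiceless consonant) → -eze → *rohupeze*.

kima, rohupeze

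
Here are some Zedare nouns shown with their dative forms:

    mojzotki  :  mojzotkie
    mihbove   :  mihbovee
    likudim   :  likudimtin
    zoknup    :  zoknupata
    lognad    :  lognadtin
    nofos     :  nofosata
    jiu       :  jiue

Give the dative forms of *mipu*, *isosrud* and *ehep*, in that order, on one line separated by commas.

mipue, isosrudtin, ehepata

The alternation tracks the final sound of the stem — -ata when the stem ends in a voiceless consonant (*zoknup*, *nofos*); -tin when the stem ends in a voiced consonant (*likudim*, *lognad*); -e when the stem ends in a vowel (*mojzotki*, *mihbove*, *jiu*).
The final sound of *mipu* is /u/, which is a vowel, so the suffix is -e, giving *mipue*.
*isosrud*: final sound = /d/, a voiced consonant → -tin → *isosrudtin*.
The final sound of *ehep* is /p/, which is a voiceless consonant, so the suffix is -ata, giving *ehepata*.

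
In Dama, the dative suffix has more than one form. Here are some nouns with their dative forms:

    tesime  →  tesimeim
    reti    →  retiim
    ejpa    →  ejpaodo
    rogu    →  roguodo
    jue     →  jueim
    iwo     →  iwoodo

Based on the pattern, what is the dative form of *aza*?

Looking at the last vowel of each stem: -im when the last vowel of the stem is a front vowel (*tesime*, *reti*, *jue*); -odo when the last vowel of the stem is a back vowel (*ejpa*, *rogu*, *iwo*).
Since the last vowel of *aza* is /a/ (a back vowel), it takes -odo, giving *azaodo*.

azaodo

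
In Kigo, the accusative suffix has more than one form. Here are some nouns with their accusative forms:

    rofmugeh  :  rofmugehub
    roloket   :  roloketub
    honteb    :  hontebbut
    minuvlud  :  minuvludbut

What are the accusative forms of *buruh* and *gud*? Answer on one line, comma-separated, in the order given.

Looking at the final consonant of each stem: -ub when the stem ends in a voiceless consonant (*rofmugeh*, *roloket*); -but when the stem ends in a voiced consonant (*honteb*, *minuvlud*).
*buruh*: final consonant = /h/, voiceless → -ub → *buruhub*.
*gud* — final consonant /d/ (voiced) → -but → *gudbut*.

buruhub, gudbut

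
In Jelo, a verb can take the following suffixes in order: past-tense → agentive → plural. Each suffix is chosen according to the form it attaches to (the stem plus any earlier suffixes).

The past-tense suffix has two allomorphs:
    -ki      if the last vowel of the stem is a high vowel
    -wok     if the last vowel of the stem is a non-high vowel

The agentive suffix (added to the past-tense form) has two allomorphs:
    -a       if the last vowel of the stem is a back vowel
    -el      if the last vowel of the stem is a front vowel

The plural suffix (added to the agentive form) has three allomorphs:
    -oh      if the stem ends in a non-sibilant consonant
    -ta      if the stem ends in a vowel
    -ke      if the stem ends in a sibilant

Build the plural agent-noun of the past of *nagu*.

nagukieloh

The last vowel of *nagu* is /u/, which is a high vowel, so the past-tense suffix is -ki, giving *naguki*.
The past-tense form *naguki* — last vowel /i/ (a front vowel) → -el → *nagukiel*.
The agentive form *nagukiel*: final sound = /l/, a non-sibilant consonant → -oh → *nagukieloh*.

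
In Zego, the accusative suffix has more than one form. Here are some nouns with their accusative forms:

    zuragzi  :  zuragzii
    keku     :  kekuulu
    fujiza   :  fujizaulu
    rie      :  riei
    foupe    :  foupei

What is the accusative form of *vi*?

Looking at the last vowel of each stem: -i when the last vowel of the stem is a front vowel (*zuragzi*, *rie*, *foupe*); -ulu when the last vowel of the stem is a back vowel (*keku*, *fujiza*).
Since the last vowel of *vi* is /i/ (a front vowel), it takes -i, giving *vii*.

vii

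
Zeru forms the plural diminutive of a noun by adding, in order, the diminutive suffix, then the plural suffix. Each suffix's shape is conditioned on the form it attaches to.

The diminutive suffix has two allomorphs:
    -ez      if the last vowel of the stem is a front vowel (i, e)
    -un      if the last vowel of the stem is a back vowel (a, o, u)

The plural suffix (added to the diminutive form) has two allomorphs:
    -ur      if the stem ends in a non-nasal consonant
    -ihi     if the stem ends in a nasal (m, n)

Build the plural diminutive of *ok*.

*ok* — last vowel /o/ (a back vowel) → -un → *okun*.
Since the final consonant of the diminutive form *okun* is /n/ (a nasal), it takes -ihi, giving *okunihi*.

okunihi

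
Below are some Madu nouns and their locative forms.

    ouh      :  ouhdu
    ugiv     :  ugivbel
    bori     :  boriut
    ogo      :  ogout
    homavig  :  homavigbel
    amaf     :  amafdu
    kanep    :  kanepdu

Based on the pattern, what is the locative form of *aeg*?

The alternation tracks the final sound of the stem — -du when the stem ends in a voiceless consonant (*ouh*, *amaf*, *kanep*); -bel when the stem ends in a voiced consonant (*ugiv*, *homavig*); -ut when the stem ends in a vowel (*bori*, *ogo*).
*aeg* — final sound /g/ (a voiced consonant) → -bel → *aegbel*.

aegbel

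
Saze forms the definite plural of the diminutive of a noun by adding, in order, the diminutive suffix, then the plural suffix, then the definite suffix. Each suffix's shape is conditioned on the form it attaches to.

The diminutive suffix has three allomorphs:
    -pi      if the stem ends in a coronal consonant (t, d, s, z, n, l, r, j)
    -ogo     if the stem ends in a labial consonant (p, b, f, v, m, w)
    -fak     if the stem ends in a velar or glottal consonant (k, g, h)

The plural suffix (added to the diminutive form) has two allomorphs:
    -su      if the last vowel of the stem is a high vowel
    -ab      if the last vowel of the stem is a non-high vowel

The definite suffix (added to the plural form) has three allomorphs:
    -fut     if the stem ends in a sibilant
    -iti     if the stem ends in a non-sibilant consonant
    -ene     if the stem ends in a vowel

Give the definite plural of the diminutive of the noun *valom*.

valomogoabiti

*valom*: final consonant = /m/, labial → -ogo → *valomogo*.
The diminutive form *valomogo*: last vowel = /o/, a non-high vowel → -ab → *valomogoab*.
Since the final sound of the plural form *valomogoab* is /b/ (a non-sibilant consonant), it takes -iti, giving *valomogoabiti*.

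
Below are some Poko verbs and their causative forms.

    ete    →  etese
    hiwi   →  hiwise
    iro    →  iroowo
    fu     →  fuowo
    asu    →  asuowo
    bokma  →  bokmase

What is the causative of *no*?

Looking at the last vowel of each stem: -owo when the last vowel of the stem is a rounded vowel (*iro*, *fu*, *asu*); -se when the last vowel of the stem is an unrounded vowel (*ete*, *hiwi*, *bokma*).
Since the last vowel of *no* is /o/ (a rounded vowel), it takes -owo, giving *noowo*.

noowo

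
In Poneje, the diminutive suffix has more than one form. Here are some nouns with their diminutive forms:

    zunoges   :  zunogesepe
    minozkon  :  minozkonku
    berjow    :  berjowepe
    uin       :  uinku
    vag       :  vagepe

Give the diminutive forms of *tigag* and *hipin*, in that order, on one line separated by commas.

The pattern is nasality of the final consonant: -ku when the stem ends in a nasal (*minozkon*, *uin*); -epe when the stem ends in a non-nasal consonant (*zunoges*, *berjow*, *vag*).
The final consonant of *tigag* is /g/, which is non-nasal, so the suffix is -epe, giving *tigagepe*.
*hipin*: final consonant = /n/, a nasal → -ku → *hipinku*.

tigagepe, hipinku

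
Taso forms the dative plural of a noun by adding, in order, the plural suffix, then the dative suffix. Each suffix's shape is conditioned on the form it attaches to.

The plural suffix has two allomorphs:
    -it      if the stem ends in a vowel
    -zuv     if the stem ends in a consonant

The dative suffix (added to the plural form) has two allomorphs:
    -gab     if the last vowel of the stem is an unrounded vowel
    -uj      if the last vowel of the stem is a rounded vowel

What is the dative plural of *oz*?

The final sound of *oz* is /z/, which is a consonant, so the plural suffix is -zuv, giving *ozzuv*.
Since the last vowel of the plural form *ozzuv* is /u/ (a rounded vowel), it takes -uj, giving *ozzuvuj*.

ozzuvuj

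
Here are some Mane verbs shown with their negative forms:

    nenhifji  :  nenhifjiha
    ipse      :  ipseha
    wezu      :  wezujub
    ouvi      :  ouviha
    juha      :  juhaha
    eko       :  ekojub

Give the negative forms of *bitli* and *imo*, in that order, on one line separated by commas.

The suffix is conditioned by the last vowel: -jub when the last vowel of the stem is a rounded vowel (*wezu*, *eko*); -ha when the last vowel of the stem is an unrounded vowel (*nenhifji*, *ipse*, *ouvi*, *juha*).
The last vowel of *bitli* is /i/, which is an unrounded vowel, so the suffix is -ha, giving *bitliha*.
*imo* — last vowel /o/ (a rounded vowel) → -jub → *imojub*.

bitliha, imojub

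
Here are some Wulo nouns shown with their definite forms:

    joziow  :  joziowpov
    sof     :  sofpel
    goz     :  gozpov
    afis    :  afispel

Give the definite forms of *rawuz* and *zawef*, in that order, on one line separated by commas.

Looking at the final consonant of each stem: -pel when the stem ends in a voiceless consonant (*sof*, *afis*); -pov when the stem ends in a voiced consonant (*joziow*, *goz*).
Since the final consonant of *rawuz* is /z/ (voiced), it takes -pov, giving *rawuzpov*.
Since the final consonant of *zawef* is /f/ (voiceless), it takes -pel, giving *zawefpel*.

rawuzpov, zawefpel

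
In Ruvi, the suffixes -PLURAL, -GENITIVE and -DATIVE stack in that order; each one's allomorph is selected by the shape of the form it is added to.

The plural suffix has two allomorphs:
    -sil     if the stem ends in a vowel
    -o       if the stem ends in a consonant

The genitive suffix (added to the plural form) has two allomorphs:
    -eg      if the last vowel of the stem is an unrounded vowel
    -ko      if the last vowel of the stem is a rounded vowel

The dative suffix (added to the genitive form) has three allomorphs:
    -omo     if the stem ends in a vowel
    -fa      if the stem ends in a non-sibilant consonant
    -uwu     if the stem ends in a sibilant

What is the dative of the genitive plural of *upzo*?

upzosilegfa

The final sound of *upzo* is /o/, which is a vowel, so the plural suffix is -sil, giving *upzosil*.
The plural form *upzosil*: last vowel = /i/, an unrounded vowel → -eg → *upzosileg*.
Since the final sound of the genitive form *upzosileg* is /g/ (a non-sibilant consonant), it takes -fa, giving *upzosilegfa*.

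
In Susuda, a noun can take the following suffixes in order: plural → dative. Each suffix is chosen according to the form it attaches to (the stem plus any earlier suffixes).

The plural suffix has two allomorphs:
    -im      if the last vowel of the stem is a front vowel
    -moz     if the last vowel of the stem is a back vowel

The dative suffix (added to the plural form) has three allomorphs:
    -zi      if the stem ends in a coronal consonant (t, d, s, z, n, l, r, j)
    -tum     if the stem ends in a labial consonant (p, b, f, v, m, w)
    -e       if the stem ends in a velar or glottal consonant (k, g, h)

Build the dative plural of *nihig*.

nihigimtum

The last vowel of *nihig* is /i/, which is a front vowel, so the plural suffix is -im, giving *nihigim*.
Since the final consonant of the plural form *nihigim* is /m/ (labial), it takes -tum, giving *nihigimtum*.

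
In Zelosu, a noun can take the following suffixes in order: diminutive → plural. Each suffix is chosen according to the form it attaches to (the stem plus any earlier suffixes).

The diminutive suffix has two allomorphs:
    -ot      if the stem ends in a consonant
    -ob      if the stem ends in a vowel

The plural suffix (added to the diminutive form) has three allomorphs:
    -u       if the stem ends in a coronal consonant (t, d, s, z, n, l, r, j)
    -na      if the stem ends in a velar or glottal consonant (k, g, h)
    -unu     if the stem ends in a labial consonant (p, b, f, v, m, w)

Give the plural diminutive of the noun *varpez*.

The final sound of *varpez* is /z/, which is a consonant, so the diminutive suffix is -ot, giving *varpezot*.
The diminutive form *varpezot*: final consonant = /t/, coronal → -u → *varpezotu*.

varpezotu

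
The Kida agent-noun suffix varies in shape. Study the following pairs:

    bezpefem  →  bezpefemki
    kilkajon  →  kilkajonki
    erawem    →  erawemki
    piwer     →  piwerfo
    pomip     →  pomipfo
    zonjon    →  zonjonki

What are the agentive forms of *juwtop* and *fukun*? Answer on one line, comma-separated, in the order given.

juwtopfo, fukunki

The pattern is nasality of the final consonant: -ki when the stem ends in a nasal (*bezpefem*, *kilkajon*, *erawem*, *zonjon*); -fo when the stem ends in a non-nasal consonant (*piwer*, *pomip*).
*juwtop*: final consonant = /p/, non-nasal → -fo → *juwtopfo*.
Since the final consonant of *fukun* is /n/ (a nasal), it takes -ki, giving *fukunki*.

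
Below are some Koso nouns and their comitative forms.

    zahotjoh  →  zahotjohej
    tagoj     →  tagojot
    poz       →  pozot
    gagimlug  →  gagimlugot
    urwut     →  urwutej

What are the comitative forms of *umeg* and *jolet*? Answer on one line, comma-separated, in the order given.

Looking at the final consonant of each stem: -ej when the stem ends in a voiceless consonant (*zahotjoh*, *urwut*); -ot when the stem ends in a voiced consonant (*tagoj*, *poz*, *gagimlug*).
Since the final consonant of *umeg* is /g/ (voiced), it takes -ot, giving *umegot*.
The final consonant of *jolet* is /t/, which is voiceless, so the suffix is -ej, giving *joletej*.

umegot, joletej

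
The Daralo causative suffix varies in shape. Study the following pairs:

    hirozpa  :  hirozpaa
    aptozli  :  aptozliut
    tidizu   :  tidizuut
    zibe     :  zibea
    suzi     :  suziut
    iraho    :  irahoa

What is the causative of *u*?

uut

Looking at the last vowel of each stem: -ut when the last vowel of the stem is a high vowel (*aptozli*, *tidizu*, *suzi*); -a when the last vowel of the stem is a non-high vowel (*hirozpa*, *zibe*, *iraho*).
*u* — last vowel /u/ (a high vowel) → -ut → *uut*.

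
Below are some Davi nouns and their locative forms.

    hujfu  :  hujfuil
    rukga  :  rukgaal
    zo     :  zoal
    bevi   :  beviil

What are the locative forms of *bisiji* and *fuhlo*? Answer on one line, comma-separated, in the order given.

bisijiil, fuhloal

The pattern is height harmony: -il when the last vowel of the stem is a high vowel (*hujfu*, *bevi*); -al when the last vowel of the stem is a non-high vowel (*rukga*, *zo*).
*bisiji*: last vowel = /i/, a high vowel → -il → *bisijiil*.
Since the last vowel of *fuhlo* is /o/ (a non-high vowel), it takes -al, giving *fuhloal*.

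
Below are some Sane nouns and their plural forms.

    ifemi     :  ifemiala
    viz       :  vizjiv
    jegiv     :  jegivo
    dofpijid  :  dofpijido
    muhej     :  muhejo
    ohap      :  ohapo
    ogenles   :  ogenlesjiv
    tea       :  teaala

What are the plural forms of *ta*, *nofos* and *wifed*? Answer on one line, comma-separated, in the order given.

taala, nofosjiv, wifedo

The suffix is conditioned by the final sound: -jiv when the stem ends in a sibilant (*viz*, *ogenles*); -o when the stem ends in a non-sibilant consonant (*jegiv*, *dofpijid*, *muhej*, *ohap*); -ala when the stem ends in a vowel (*ifemi*, *tea*).
*ta* — final sound /a/ (a vowel) → -ala → *taala*.
*nofos*: final sound = /s/, a sibilant → -jiv → *nofosjiv*.
*wifed*: final sound = /d/, a non-sibilant consonant → -o → *wifedo*.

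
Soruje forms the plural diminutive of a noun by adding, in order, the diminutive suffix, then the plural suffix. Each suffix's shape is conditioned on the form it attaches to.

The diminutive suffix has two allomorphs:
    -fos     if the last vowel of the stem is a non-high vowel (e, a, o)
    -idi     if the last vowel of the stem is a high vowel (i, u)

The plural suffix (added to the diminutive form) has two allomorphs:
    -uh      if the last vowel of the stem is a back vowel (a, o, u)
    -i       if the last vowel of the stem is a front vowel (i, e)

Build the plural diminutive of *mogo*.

mogofosuh

Since the last vowel of *mogo* is /o/ (a non-high vowel), it takes -fos, giving *mogofos*.
Since the last vowel of the diminutive form *mogofos* is /o/ (a back vowel), it takes -uh, giving *mogofosuh*.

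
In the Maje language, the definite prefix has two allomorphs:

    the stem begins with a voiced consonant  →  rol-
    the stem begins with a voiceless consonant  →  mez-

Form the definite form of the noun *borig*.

*borig*: first consonant = /b/, voiced → rol- → *rolborig*.

rolborig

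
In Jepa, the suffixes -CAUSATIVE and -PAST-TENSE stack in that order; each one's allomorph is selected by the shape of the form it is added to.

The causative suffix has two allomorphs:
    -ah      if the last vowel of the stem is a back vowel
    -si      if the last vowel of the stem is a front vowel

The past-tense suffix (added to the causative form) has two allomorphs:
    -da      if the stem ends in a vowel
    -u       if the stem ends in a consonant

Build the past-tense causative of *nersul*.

*nersul* — last vowel /u/ (a back vowel) → -ah → *nersulah*.
The final sound of the causative form *nersulah* is /h/, which is a consonant, so the past-tense suffix is -u, giving *nersulahu*.

nersulahu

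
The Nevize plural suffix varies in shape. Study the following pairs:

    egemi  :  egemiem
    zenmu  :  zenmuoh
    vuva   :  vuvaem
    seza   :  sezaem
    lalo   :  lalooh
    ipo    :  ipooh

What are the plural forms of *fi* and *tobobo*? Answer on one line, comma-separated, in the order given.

The pattern is rounding harmony: -oh when the last vowel of the stem is a rounded vowel (*zenmu*, *lalo*, *ipo*); -em when the last vowel of the stem is an unrounded vowel (*egemi*, *vuva*, *seza*).
*fi* — last vowel /i/ (an unrounded vowel) → -em → *fiem*.
*tobobo* — last vowel /o/ (a rounded vowel) → -oh → *tobobooh*.

fiem, tobobooh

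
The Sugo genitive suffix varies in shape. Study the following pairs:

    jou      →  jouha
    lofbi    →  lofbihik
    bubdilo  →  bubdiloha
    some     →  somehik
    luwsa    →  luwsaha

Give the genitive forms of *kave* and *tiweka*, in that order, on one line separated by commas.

kavehik, tiwekaha

The alternation tracks the last vowel of the stem — -hik when the last vowel of the stem is a front vowel (*lofbi*, *some*); -ha when the last vowel of the stem is a back vowel (*jou*, *bubdilo*, *luwsa*).
*kave*: last vowel = /e/, a front vowel → -hik → *kavehik*.
Since the last vowel of *tiweka* is /a/ (a back vowel), it takes -ha, giving *tiwekaha*.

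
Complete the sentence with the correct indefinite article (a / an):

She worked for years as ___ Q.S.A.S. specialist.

a

The indefinite article is chosen by the initial *sound* of the following word, not its spelling.
The initialism *Q.S.A.S.* is read letter by letter; the first letter, Q, is pronounced /kjuː/, which begins with a consonant sound.
So the article is *a*: She worked for years as a Q.S.A.S. specialist.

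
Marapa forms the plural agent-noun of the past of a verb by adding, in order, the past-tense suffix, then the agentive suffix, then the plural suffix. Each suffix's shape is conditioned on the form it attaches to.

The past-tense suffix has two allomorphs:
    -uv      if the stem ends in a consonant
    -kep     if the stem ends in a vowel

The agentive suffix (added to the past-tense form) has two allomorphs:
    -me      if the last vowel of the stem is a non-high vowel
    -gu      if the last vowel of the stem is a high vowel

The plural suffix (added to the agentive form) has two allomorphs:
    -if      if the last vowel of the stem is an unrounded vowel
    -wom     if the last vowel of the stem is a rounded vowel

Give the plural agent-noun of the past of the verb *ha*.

hakepmeif

*ha*: final sound = /a/, a vowel → -kep → *hakep*.
Since the last vowel of the past-tense form *hakep* is /e/ (a non-high vowel), it takes -me, giving *hakepme*.
Since the last vowel of the agentive form *hakepme* is /e/ (an unrounded vowel), it takes -if, giving *hakepmeif*.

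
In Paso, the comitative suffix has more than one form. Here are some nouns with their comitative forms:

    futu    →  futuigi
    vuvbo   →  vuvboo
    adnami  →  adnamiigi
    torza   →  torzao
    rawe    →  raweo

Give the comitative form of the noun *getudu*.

The alternation tracks the last vowel of the stem — -igi when the last vowel of the stem is a high vowel (*futu*, *adnami*); -o when the last vowel of the stem is a non-high vowel (*vuvbo*, *torza*, *rawe*).
Since the last vowel of *getudu* is /u/ (a high vowel), it takes -igi, giving *getuduigi*.

getuduigi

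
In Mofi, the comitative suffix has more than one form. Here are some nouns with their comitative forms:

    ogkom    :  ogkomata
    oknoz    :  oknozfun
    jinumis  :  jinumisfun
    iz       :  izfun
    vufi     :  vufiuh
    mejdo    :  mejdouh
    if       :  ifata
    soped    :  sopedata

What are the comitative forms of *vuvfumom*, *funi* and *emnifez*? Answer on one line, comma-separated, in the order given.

vuvfumomata, funiuh, emnifezfun

The pattern is sibilance of the final sound: -fun when the stem ends in a sibilant (*oknoz*, *jinumis*, *iz*); -ata when the stem ends in a non-sibilant consonant (*ogkom*, *if*, *soped*); -uh when the stem ends in a vowel (*vufi*, *mejdo*).
*vuvfumom*: final sound = /m/, a non-sibilant consonant → -ata → *vuvfumomata*.
The final sound of *funi* is /i/, which is a vowel, so the suffix is -uh, giving *funiuh*.
Since the final sound of *emnifez* is /z/ (a sibilant), it takes -fun, giving *emnifezfun*.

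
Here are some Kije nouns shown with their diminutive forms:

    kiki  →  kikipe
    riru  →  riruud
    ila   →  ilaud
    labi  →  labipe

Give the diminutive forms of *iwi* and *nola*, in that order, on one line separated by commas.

iwipe, nolaud

The suffix is conditioned by the last vowel: -pe when the last vowel of the stem is a front vowel (*kiki*, *labi*); -ud when the last vowel of the stem is a back vowel (*riru*, *ila*).
*iwi*: last vowel = /i/, a front vowel → -pe → *iwipe*.
*nola*: last vowel = /a/, a back vowel → -ud → *nolaud*.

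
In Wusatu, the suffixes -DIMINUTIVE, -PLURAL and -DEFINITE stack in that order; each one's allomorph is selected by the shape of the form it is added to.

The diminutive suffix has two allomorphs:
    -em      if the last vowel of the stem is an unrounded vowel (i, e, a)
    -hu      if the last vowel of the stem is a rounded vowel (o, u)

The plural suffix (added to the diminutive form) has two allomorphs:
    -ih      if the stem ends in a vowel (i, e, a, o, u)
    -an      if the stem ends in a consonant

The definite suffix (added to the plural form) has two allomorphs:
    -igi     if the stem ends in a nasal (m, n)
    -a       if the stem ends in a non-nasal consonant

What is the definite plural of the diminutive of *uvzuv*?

uvzuvhuiha

The last vowel of *uvzuv* is /u/, which is a rounded vowel, so the diminutive suffix is -hu, giving *uvzuvhu*.
The diminutive form *uvzuvhu*: final sound = /u/, a vowel → -ih → *uvzuvhuih*.
The plural form *uvzuvhuih*: final consonant = /h/, non-nasal → -a → *uvzuvhuiha*.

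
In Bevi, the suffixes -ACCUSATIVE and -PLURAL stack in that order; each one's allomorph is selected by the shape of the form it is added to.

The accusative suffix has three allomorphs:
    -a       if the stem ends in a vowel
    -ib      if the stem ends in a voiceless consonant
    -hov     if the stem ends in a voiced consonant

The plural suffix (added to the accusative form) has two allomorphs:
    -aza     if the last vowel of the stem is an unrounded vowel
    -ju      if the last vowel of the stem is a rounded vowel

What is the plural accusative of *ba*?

The final sound of *ba* is /a/, which is a vowel, so the accusative suffix is -a, giving *baa*.
The accusative form *baa* — last vowel /a/ (an unrounded vowel) → -aza → *baaaza*.

baaaza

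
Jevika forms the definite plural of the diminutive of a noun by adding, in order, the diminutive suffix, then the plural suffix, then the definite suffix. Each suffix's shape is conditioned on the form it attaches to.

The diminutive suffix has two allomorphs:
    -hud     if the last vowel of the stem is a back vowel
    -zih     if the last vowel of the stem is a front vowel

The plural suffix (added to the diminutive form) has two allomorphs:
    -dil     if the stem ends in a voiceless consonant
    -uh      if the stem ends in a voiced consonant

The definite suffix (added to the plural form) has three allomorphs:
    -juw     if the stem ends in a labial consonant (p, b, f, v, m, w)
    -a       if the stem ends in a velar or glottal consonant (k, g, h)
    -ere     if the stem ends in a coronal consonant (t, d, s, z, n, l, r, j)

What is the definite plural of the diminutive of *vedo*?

The last vowel of *vedo* is /o/, which is a back vowel, so the diminutive suffix is -hud, giving *vedohud*.
The diminutive form *vedohud* — final consonant /d/ (voiced) → -uh → *vedohuduh*.
The final consonant of the plural form *vedohuduh* is /h/, which is velar/glottal, so the definite suffix is -a, giving *vedohuduha*.

vedohuduha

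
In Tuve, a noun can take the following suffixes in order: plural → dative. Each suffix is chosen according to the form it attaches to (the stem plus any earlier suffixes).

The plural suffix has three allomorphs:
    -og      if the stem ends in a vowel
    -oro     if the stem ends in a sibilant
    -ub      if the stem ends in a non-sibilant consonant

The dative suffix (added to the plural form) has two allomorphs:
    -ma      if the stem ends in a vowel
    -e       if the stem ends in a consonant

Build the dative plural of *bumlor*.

*bumlor* — final sound /r/ (a non-sibilant consonant) → -ub → *bumlorub*.
The plural form *bumlorub*: final sound = /b/, a consonant → -e → *bumlorube*.

bumlorube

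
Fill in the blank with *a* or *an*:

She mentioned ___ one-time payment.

a

The indefinite article is chosen by the initial *sound* of the following word, not its spelling.
*one-time* begins with the sound /wʌ/ (*one* pronounced /wʌn/) — a consonant sound.
So the article is *a*: She mentioned a one-time payment.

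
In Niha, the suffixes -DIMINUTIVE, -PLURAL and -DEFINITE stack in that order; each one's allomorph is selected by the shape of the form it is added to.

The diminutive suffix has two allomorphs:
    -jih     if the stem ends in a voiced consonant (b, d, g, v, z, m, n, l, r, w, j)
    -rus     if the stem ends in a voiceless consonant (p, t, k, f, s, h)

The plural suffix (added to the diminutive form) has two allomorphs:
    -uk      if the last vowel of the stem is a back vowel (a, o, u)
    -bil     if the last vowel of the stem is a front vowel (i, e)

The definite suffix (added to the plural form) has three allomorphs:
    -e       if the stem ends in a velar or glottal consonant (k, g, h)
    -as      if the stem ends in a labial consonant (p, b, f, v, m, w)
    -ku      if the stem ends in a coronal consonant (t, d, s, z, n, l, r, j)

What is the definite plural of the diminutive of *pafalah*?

*pafalah*: final consonant = /h/, voiceless → -rus → *pafalahrus*.
The last vowel of the diminutive form *pafalahrus* is /u/, which is a back vowel, so the plural suffix is -uk, giving *pafalahrusuk*.
The plural form *pafalahrusuk*: final consonant = /k/, velar/glottal → -e → *pafalahrusuke*.

pafalahrusuke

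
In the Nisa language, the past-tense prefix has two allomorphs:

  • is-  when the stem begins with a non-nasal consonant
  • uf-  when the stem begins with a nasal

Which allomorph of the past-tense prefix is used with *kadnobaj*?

Since the first consonant of *kadnobaj* is /k/ (non-nasal), it takes is-.

is-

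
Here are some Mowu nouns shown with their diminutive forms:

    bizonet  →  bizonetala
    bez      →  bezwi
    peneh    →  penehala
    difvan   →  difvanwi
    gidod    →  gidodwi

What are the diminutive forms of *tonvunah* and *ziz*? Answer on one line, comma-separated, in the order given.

tonvunahala, zizwi

The pattern is voicing of the final consonant: -ala when the stem ends in a voiceless consonant (*bizonet*, *peneh*); -wi when the stem ends in a voiced consonant (*bez*, *difvan*, *gidod*).
Since the final consonant of *tonvunah* is /h/ (voiceless), it takes -ala, giving *tonvunahala*.
Since the final consonant of *ziz* is /z/ (voiced), it takes -wi, giving *zizwi*.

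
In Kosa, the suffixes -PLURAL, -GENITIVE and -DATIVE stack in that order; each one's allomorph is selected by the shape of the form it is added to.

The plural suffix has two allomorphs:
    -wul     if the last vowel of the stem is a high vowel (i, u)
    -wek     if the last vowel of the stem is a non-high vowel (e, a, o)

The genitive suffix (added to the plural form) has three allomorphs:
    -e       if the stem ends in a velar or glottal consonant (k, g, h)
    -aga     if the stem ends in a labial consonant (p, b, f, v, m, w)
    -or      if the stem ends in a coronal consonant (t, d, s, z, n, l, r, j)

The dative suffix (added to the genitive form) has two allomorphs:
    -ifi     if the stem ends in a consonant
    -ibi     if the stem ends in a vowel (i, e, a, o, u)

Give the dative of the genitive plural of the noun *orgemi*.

The last vowel of *orgemi* is /i/, which is a high vowel, so the plural suffix is -wul, giving *orgemiwul*.
The final consonant of the plural form *orgemiwul* is /l/, which is coronal, so the genitive suffix is -or, giving *orgemiwulor*.
The genitive form *orgemiwulor*: final sound = /r/, a consonant → -ifi → *orgemiwulorifi*.

orgemiwulorifi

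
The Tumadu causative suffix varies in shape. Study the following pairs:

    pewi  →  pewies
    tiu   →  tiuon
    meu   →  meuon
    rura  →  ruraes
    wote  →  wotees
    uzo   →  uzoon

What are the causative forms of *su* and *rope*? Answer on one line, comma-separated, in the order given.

suon, ropees

Looking at the last vowel of each stem: -on when the last vowel of the stem is a rounded vowel (*tiu*, *meu*, *uzo*); -es when the last vowel of the stem is an unrounded vowel (*pewi*, *rura*, *wote*).
*su* — last vowel /u/ (a rounded vowel) → -on → *suon*.
*rope* — last vowel /e/ (an unrounded vowel) → -es → *ropees*.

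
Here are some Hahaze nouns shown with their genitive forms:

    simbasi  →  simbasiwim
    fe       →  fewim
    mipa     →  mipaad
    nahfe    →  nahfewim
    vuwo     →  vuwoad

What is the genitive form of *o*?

oad

The suffix is conditioned by the last vowel: -wim when the last vowel of the stem is a front vowel (*simbasi*, *fe*, *nahfe*); -ad when the last vowel of the stem is a back vowel (*mipa*, *vuwo*).
*o*: last vowel = /o/, a back vowel → -ad → *oad*.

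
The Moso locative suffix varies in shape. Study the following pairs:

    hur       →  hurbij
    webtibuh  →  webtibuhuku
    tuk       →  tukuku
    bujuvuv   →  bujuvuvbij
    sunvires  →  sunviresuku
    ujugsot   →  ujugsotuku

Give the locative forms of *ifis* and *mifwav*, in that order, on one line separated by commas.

ifisuku, mifwavbij

The pattern is voicing of the final consonant: -uku when the stem ends in a voiceless consonant (*webtibuh*, *tuk*, *sunvires*, *ujugsot*); -bij when the stem ends in a voiced consonant (*hur*, *bujuvuv*).
The final consonant of *ifis* is /s/, which is voiceless, so the suffix is -uku, giving *ifisuku*.
*mifwav* — final consonant /v/ (voiced) → -bij → *mifwavbij*.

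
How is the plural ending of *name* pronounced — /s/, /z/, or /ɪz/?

The stem *name* ends in a voiced non-sibilant sound.
The plural suffix surfaces as /ɪz/ after sibilants, /s/ after other voiceless consonants, and /z/ after other voiced sounds.
So the plural -s on *name* is pronounced /z/.

/z/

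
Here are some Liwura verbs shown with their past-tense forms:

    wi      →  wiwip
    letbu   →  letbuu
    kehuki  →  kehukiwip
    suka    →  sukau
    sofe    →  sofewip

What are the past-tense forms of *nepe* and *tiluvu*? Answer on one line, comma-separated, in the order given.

nepewip, tiluvuu

The pattern is front/back vowel harmony: -wip when the last vowel of the stem is a front vowel (*wi*, *kehuki*, *sofe*); -u when the last vowel of the stem is a back vowel (*letbu*, *suka*).
Since the last vowel of *nepe* is /e/ (a front vowel), it takes -wip, giving *nepewip*.
The last vowel of *tiluvu* is /u/, which is a back vowel, so the suffix is -u, giving *tiluvuu*.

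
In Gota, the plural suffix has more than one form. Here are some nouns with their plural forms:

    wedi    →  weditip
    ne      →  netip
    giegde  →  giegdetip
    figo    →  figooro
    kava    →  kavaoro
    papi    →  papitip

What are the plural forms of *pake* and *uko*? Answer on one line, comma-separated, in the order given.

The suffix is conditioned by the last vowel: -tip when the last vowel of the stem is a front vowel (*wedi*, *ne*, *giegde*, *papi*); -oro when the last vowel of the stem is a back vowel (*figo*, *kava*).
*pake*: last vowel = /e/, a front vowel → -tip → *paketip*.
*uko*: last vowel = /o/, a back vowel → -oro → *ukooro*.

paketip, ukooro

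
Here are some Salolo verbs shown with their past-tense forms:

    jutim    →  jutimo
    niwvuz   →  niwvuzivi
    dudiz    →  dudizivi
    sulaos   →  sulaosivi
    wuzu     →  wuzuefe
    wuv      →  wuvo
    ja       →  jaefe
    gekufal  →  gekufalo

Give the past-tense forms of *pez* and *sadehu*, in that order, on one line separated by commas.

The suffix is conditioned by the final sound: -ivi when the stem ends in a sibilant (*niwvuz*, *dudiz*, *sulaos*); -o when the stem ends in a non-sibilant consonant (*jutim*, *wuv*, *gekufal*); -efe when the stem ends in a vowel (*wuzu*, *ja*).
Since the final sound of *pez* is /z/ (a sibilant), it takes -ivi, giving *pezivi*.
*sadehu*: final sound = /u/, a vowel → -efe → *sadehuefe*.

pezivi, sadehuefe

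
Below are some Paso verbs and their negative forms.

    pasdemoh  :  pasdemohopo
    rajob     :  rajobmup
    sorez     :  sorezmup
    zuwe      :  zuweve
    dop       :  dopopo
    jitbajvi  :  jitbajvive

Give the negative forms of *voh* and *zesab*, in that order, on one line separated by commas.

vohopo, zesabmup

Looking at the final sound of each stem: -opo when the stem ends in a voiceless consonant (*pasdemoh*, *dop*); -mup when the stem ends in a voiced consonant (*rajob*, *sorez*); -ve when the stem ends in a vowel (*zuwe*, *jitbajvi*).
The final sound of *voh* is /h/, which is a voiceless consonant, so the suffix is -opo, giving *vohopo*.
Since the final sound of *zesab* is /b/ (a voiced consonant), it takes -mup, giving *zesabmup*.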